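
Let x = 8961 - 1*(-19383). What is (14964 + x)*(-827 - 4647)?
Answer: -237067992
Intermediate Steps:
x = 28344 (x = 8961 + 19383 = 28344)
(14964 + x)*(-827 - 4647) = (14964 + 28344)*(-827 - 4647) = 43308*(-5474) = -237067992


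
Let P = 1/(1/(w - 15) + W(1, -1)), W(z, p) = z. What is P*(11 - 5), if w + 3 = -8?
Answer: 156/25 ≈ 6.2400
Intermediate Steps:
w = -11 (w = -3 - 8 = -11)
P = 26/25 (P = 1/(1/(-11 - 15) + 1) = 1/(1/(-26) + 1) = 1/(-1/26 + 1) = 1/(25/26) = 26/25 ≈ 1.0400)
P*(11 - 5) = 26*(11 - 5)/25 = (26/25)*6 = 156/25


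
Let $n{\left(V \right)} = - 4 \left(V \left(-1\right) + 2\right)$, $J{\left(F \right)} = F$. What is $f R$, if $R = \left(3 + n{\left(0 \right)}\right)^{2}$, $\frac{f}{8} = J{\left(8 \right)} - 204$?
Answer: $-39200$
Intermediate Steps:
$n{\left(V \right)} = -8 + 4 V$ ($n{\left(V \right)} = - 4 \left(- V + 2\right) = - 4 \left(2 - V\right) = -8 + 4 V$)
$f = -1568$ ($f = 8 \left(8 - 204\right) = 8 \left(-196\right) = -1568$)
$R = 25$ ($R = \left(3 + \left(-8 + 4 \cdot 0\right)\right)^{2} = \left(3 + \left(-8 + 0\right)\right)^{2} = \left(3 - 8\right)^{2} = \left(-5\right)^{2} = 25$)
$f R = \left(-1568\right) 25 = -39200$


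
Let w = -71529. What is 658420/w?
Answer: -658420/71529 ≈ -9.2049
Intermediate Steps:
658420/w = 658420/(-71529) = 658420*(-1/71529) = -658420/71529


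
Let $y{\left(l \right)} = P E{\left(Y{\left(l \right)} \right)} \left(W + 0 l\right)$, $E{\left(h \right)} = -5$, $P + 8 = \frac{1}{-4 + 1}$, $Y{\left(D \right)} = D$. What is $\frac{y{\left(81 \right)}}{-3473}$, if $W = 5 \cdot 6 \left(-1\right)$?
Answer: $\frac{1250}{3473} \approx 0.35992$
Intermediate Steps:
$W = -30$ ($W = 30 \left(-1\right) = -30$)
$P = - \frac{25}{3}$ ($P = -8 + \frac{1}{-4 + 1} = -8 + \frac{1}{-3} = -8 - \frac{1}{3} = - \frac{25}{3} \approx -8.3333$)
$y{\left(l \right)} = -1250$ ($y{\left(l \right)} = \left(- \frac{25}{3}\right) \left(-5\right) \left(-30 + 0 l\right) = \frac{125 \left(-30 + 0\right)}{3} = \frac{125}{3} \left(-30\right) = -1250$)
$\frac{y{\left(81 \right)}}{-3473} = - \frac{1250}{-3473} = \left(-1250\right) \left(- \frac{1}{3473}\right) = \frac{1250}{3473}$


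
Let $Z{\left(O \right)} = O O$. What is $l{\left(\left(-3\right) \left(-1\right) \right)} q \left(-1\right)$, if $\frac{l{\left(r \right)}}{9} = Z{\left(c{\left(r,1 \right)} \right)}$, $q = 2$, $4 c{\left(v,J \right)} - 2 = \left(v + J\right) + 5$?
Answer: $- \frac{1089}{8} \approx -136.13$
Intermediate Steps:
$c{\left(v,J \right)} = \frac{7}{4} + \frac{J}{4} + \frac{v}{4}$ ($c{\left(v,J \right)} = \frac{1}{2} + \frac{\left(v + J\right) + 5}{4} = \frac{1}{2} + \frac{\left(J + v\right) + 5}{4} = \frac{1}{2} + \frac{5 + J + v}{4} = \frac{1}{2} + \left(\frac{5}{4} + \frac{J}{4} + \frac{v}{4}\right) = \frac{7}{4} + \frac{J}{4} + \frac{v}{4}$)
$Z{\left(O \right)} = O^{2}$
$l{\left(r \right)} = 9 \left(2 + \frac{r}{4}\right)^{2}$ ($l{\left(r \right)} = 9 \left(\frac{7}{4} + \frac{1}{4} \cdot 1 + \frac{r}{4}\right)^{2} = 9 \left(\frac{7}{4} + \frac{1}{4} + \frac{r}{4}\right)^{2} = 9 \left(2 + \frac{r}{4}\right)^{2}$)
$l{\left(\left(-3\right) \left(-1\right) \right)} q \left(-1\right) = \frac{9 \left(8 - -3\right)^{2}}{16} \cdot 2 \left(-1\right) = \frac{9 \left(8 + 3\right)^{2}}{16} \cdot 2 \left(-1\right) = \frac{9 \cdot 11^{2}}{16} \cdot 2 \left(-1\right) = \frac{9}{16} \cdot 121 \cdot 2 \left(-1\right) = \frac{1089}{16} \cdot 2 \left(-1\right) = \frac{1089}{8} \left(-1\right) = - \frac{1089}{8}$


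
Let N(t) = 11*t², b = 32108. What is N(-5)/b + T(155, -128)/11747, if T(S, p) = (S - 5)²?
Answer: 725660425/377172676 ≈ 1.9239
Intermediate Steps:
T(S, p) = (-5 + S)²
N(-5)/b + T(155, -128)/11747 = (11*(-5)²)/32108 + (-5 + 155)²/11747 = (11*25)*(1/32108) + 150²*(1/11747) = 275*(1/32108) + 22500*(1/11747) = 275/32108 + 22500/11747 = 725660425/377172676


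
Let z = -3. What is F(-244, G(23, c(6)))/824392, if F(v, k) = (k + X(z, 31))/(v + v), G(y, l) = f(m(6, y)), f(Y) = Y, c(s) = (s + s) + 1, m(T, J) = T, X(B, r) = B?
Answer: -3/402303296 ≈ -7.4571e-9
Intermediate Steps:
c(s) = 1 + 2*s (c(s) = 2*s + 1 = 1 + 2*s)
G(y, l) = 6
F(v, k) = (-3 + k)/(2*v) (F(v, k) = (k - 3)/(v + v) = (-3 + k)/((2*v)) = (-3 + k)*(1/(2*v)) = (-3 + k)/(2*v))
F(-244, G(23, c(6)))/824392 = ((1/2)*(-3 + 6)/(-244))/824392 = ((1/2)*(-1/244)*3)*(1/824392) = -3/488*1/824392 = -3/402303296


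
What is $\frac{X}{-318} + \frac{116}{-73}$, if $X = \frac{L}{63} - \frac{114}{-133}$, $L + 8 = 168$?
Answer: $- \frac{1169783}{731241} \approx -1.5997$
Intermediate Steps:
$L = 160$ ($L = -8 + 168 = 160$)
$X = \frac{214}{63}$ ($X = \frac{160}{63} - \frac{114}{-133} = 160 \cdot \frac{1}{63} - - \frac{6}{7} = \frac{160}{63} + \frac{6}{7} = \frac{214}{63} \approx 3.3968$)
$\frac{X}{-318} + \frac{116}{-73} = \frac{214}{63 \left(-318\right)} + \frac{116}{-73} = \frac{214}{63} \left(- \frac{1}{318}\right) + 116 \left(- \frac{1}{73}\right) = - \frac{107}{10017} - \frac{116}{73} = - \frac{1169783}{731241}$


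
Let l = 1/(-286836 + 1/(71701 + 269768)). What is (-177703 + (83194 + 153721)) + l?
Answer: 5799554990197127/97945602083 ≈ 59212.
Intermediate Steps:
l = -341469/97945602083 (l = 1/(-286836 + 1/341469) = 1/(-97945602083/341469) = -341469/97945602083 ≈ -3.4863e-6)
(-177703 + (83194 + 153721)) + l = (-177703 + (83194 + 153721)) - 341469/97945602083 = (-177703 + 236915) - 341469/97945602083 = 59212 - 341469/97945602083 = 5799554990197127/97945602083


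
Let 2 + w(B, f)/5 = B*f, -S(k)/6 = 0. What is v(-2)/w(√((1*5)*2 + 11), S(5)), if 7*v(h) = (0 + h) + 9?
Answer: -⅒ ≈ -0.10000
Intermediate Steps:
S(k) = 0 (S(k) = -6*0 = 0)
v(h) = 9/7 + h/7 (v(h) = ((0 + h) + 9)/7 = (h + 9)/7 = (9 + h)/7 = 9/7 + h/7)
w(B, f) = -10 + 5*B*f (w(B, f) = -10 + 5*(B*f) = -10 + 5*B*f)
v(-2)/w(√((1*5)*2 + 11), S(5)) = (9/7 + (⅐)*(-2))/(-10 + 5*√((1*5)*2 + 11)*0) = (9/7 - 2/7)/(-10 + 5*√(5*2 + 11)*0) = 1/(-10 + 5*√(10 + 11)*0) = 1/(-10 + 5*√21*0) = 1/(-10 + 0) = 1/(-10) = 1*(-⅒) = -⅒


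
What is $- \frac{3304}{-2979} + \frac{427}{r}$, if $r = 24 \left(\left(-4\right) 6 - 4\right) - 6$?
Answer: $\frac{322693}{673254} \approx 0.4793$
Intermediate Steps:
$r = -678$ ($r = 24 \left(-24 - 4\right) - 6 = 24 \left(-28\right) - 6 = -672 - 6 = -678$)
$- \frac{3304}{-2979} + \frac{427}{r} = - \frac{3304}{-2979} + \frac{427}{-678} = \left(-3304\right) \left(- \frac{1}{2979}\right) + 427 \left(- \frac{1}{678}\right) = \frac{3304}{2979} - \frac{427}{678} = \frac{322693}{673254}$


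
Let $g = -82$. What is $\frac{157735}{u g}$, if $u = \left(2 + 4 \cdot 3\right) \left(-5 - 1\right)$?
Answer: $\frac{157735}{6888} \approx 22.9$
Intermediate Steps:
$u = -84$ ($u = \left(2 + 12\right) \left(-5 - 1\right) = 14 \left(-6\right) = -84$)
$\frac{157735}{u g} = \frac{157735}{\left(-84\right) \left(-82\right)} = \frac{157735}{6888}$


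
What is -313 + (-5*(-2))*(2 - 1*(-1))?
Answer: -283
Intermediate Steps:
-313 + (-5*(-2))*(2 - 1*(-1)) = -313 + 10*(2 + 1) = -313 + 10*3 = -313 + 30 = -283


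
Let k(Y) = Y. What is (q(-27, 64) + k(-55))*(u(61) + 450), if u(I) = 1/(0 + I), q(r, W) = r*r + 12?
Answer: 18831386/61 ≈ 3.0871e+5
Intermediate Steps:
q(r, W) = 12 + r² (q(r, W) = r² + 12 = 12 + r²)
u(I) = 1/I
(q(-27, 64) + k(-55))*(u(61) + 450) = ((12 + (-27)²) - 55)*(1/61 + 450) = ((12 + 729) - 55)*(1/61 + 450) = (741 - 55)*(27451/61) = 686*(27451/61) = 18831386/61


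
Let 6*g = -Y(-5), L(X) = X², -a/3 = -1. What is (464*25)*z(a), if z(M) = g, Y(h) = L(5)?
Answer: -145000/3 ≈ -48333.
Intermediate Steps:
a = 3 (a = -3*(-1) = 3)
Y(h) = 25 (Y(h) = 5² = 25)
g = -25/6 (g = (-1*25)/6 = (⅙)*(-25) = -25/6 ≈ -4.1667)
z(M) = -25/6
(464*25)*z(a) = (464*25)*(-25/6) = 11600*(-25/6) = -145000/3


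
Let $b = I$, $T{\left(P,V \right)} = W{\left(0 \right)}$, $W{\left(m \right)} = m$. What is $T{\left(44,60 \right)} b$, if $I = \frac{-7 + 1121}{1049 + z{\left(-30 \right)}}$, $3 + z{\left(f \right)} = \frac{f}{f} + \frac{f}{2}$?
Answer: $0$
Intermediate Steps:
$z{\left(f \right)} = -2 + \frac{f}{2}$ ($z{\left(f \right)} = -3 + \left(\frac{f}{f} + \frac{f}{2}\right) = -3 + \left(1 + f \frac{1}{2}\right) = -3 + \left(1 + \frac{f}{2}\right) = -2 + \frac{f}{2}$)
$T{\left(P,V \right)} = 0$
$I = \frac{557}{516}$ ($I = \frac{-7 + 1121}{1049 + \left(-2 + \frac{1}{2} \left(-30\right)\right)} = \frac{1114}{1049 - 17} = \frac{1114}{1032} = 1114 \cdot \frac{1}{1032} = \frac{557}{516} \approx 1.0795$)
$b = \frac{557}{516} \approx 1.0795$
$T{\left(44,60 \right)} b = 0 \cdot \frac{557}{516} = 0$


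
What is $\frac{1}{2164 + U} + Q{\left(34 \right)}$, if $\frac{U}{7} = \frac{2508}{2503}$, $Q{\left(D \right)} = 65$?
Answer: $\frac{353215623}{5434048} \approx 65.0$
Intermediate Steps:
$U = \frac{17556}{2503}$ ($U = 7 \cdot \frac{2508}{2503} = \frac{17556}{2503} \approx 7.014$)
$\frac{1}{2164 + U} + Q{\left(34 \right)} = \frac{1}{2164 + \frac{17556}{2503}} + 65 = \frac{1}{\frac{5434048}{2503}} + 65 = \frac{2503}{5434048} + 65 = \frac{353215623}{5434048}$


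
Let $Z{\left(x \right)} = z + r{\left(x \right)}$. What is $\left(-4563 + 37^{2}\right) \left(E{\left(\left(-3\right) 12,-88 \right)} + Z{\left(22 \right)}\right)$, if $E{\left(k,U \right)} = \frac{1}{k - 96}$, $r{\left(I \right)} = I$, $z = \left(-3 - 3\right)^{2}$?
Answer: $- \frac{12225035}{66} \approx -1.8523 \cdot 10^{5}$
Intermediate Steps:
$z = 36$ ($z = \left(-6\right)^{2} = 36$)
$E{\left(k,U \right)} = \frac{1}{-96 + k}$
$Z{\left(x \right)} = 36 + x$
$\left(-4563 + 37^{2}\right) \left(E{\left(\left(-3\right) 12,-88 \right)} + Z{\left(22 \right)}\right) = \left(-4563 + 37^{2}\right) \left(\frac{1}{-96 - 36} + \left(36 + 22\right)\right) = \left(-4563 + 1369\right) \left(\frac{1}{-96 - 36} + 58\right) = - 3194 \left(\frac{1}{-132} + 58\right) = - 3194 \left(- \frac{1}{132} + 58\right) = \left(-3194\right) \frac{7655}{132} = - \frac{12225035}{66}$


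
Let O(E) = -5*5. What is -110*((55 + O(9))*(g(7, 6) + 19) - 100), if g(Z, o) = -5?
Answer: -35200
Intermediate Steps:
O(E) = -25
-110*((55 + O(9))*(g(7, 6) + 19) - 100) = -110*((55 - 25)*(-5 + 19) - 100) = -110*(30*14 - 100) = -110*(420 - 100) = -110*320 = -35200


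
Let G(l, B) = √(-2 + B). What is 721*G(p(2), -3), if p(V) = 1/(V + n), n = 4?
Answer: 721*I*√5 ≈ 1612.2*I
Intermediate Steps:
p(V) = 1/(4 + V) (p(V) = 1/(V + 4) = 1/(4 + V))
721*G(p(2), -3) = 721*√(-2 - 3) = 721*√(-5) = 721*(I*√5) = 721*I*√5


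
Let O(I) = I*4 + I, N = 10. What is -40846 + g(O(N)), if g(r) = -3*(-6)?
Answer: -40828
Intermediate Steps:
O(I) = 5*I (O(I) = 4*I + I = 5*I)
g(r) = 18
-40846 + g(O(N)) = -40846 + 18 = -40828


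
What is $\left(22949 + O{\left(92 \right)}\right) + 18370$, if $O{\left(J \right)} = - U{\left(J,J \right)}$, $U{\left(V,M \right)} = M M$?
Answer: $32855$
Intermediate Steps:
$U{\left(V,M \right)} = M^{2}$
$O{\left(J \right)} = - J^{2}$
$\left(22949 + O{\left(92 \right)}\right) + 18370 = \left(22949 - 92^{2}\right) + 18370 = \left(22949 - 8464\right) + 18370 = 14485 + 18370 = 32855$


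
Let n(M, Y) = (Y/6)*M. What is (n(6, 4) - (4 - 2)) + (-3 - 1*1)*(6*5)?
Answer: -118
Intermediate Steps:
n(M, Y) = M*Y/6 (n(M, Y) = (Y*(⅙))*M = (Y/6)*M = M*Y/6)
(n(6, 4) - (4 - 2)) + (-3 - 1*1)*(6*5) = ((⅙)*6*4 - (4 - 2)) + (-3 - 1*1)*(6*5) = (4 - 1*2) + (-3 - 1)*30 = (4 - 2) - 4*30 = 2 - 120 = -118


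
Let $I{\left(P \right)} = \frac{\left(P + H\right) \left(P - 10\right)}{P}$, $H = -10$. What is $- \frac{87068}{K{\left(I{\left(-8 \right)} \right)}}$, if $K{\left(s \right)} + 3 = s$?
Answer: $\frac{174136}{87} \approx 2001.6$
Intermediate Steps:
$I{\left(P \right)} = \frac{\left(-10 + P\right)^{2}}{P}$ ($I{\left(P \right)} = \frac{\left(P - 10\right) \left(P - 10\right)}{P} = \frac{\left(-10 + P\right) \left(-10 + P\right)}{P} = \frac{\left(-10 + P\right)^{2}}{P}$)
$K{\left(s \right)} = -3 + s$
$- \frac{87068}{K{\left(I{\left(-8 \right)} \right)}} = - \frac{87068}{-3 - \left(28 + \frac{25}{2}\right)} = - \frac{87068}{-3 - \frac{81}{2}} = - \frac{87068}{- \frac{87}{2}} = \left(-87068\right) \left(- \frac{2}{87}\right) = \frac{174136}{87}$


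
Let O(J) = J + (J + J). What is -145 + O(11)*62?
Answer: 1901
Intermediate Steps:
O(J) = 3*J (O(J) = J + 2*J = 3*J)
-145 + O(11)*62 = -145 + (3*11)*62 = -145 + 33*62 = -145 + 2046 = 1901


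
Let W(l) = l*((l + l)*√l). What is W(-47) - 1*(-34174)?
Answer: 34174 + 4418*I*√47 ≈ 34174.0 + 30288.0*I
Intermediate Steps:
W(l) = 2*l^(5/2) (W(l) = l*((2*l)*√l) = l*(2*l^(3/2)) = 2*l^(5/2))
W(-47) - 1*(-34174) = 2*(-47)^(5/2) - 1*(-34174) = 2*(2209*I*√47) + 34174 = 4418*I*√47 + 34174 = 34174 + 4418*I*√47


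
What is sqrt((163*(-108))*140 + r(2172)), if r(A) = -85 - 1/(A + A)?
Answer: I*sqrt(11627169818766)/2172 ≈ 1569.9*I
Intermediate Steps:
r(A) = -85 - 1/(2*A)
sqrt((163*(-108))*140 + r(2172)) = sqrt((163*(-108))*140 + (-85 - 1/2/2172)) = sqrt(-17604*140 + (-85 - 1/2*1/2172)) = sqrt(-2464560 + (-85 - 1/4344)) = sqrt(-2464560 - 369241/4344) = sqrt(-10706417881/4344) = I*sqrt(11627169818766)/2172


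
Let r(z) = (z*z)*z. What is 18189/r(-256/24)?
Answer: -491103/32768 ≈ -14.987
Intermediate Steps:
r(z) = z³ (r(z) = z²*z = z³)
18189/r(-256/24) = 18189/((-256/24)³) = 18189/((-256*1/24)³) = 18189/((-32/3)³) = 18189/(-32768/27) = 18189*(-27/32768) = -491103/32768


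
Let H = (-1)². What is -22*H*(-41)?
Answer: 902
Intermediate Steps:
H = 1
-22*H*(-41) = -22*1*(-41) = -22*(-41) = 902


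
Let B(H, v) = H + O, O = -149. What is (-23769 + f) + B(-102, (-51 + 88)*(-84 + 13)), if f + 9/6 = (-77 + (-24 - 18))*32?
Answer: -55659/2 ≈ -27830.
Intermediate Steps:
f = -7619/2 (f = -3/2 + (-77 + (-24 - 18))*32 = -3/2 + (-77 - 42)*32 = -3/2 - 119*32 = -3/2 - 3808 = -7619/2 ≈ -3809.5)
B(H, v) = -149 + H (B(H, v) = H - 149 = -149 + H)
(-23769 + f) + B(-102, (-51 + 88)*(-84 + 13)) = (-23769 - 7619/2) + (-149 - 102) = -55157/2 - 251 = -55659/2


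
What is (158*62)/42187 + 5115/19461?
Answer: 135475487/273667069 ≈ 0.49504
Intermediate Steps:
(158*62)/42187 + 5115/19461 = 9796*(1/42187) + 5115*(1/19461) = 9796/42187 + 1705/6487 = 135475487/273667069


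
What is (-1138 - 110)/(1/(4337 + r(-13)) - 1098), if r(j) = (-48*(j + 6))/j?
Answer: 69944160/61537397 ≈ 1.1366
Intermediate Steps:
r(j) = (-288 - 48*j)/j (r(j) = (-48*(6 + j))/j = (-288 - 48*j)/j)
(-1138 - 110)/(1/(4337 + r(-13)) - 1098) = (-1138 - 110)/(1/(4337 + (-48 - 288/(-13))) - 1098) = -1248/(1/(4337 + (-48 - 288*(-1/13))) - 1098) = -1248/(1/(4337 + (-48 + 288/13)) - 1098) = -1248/(1/(4337 - 336/13) - 1098) = -1248/(1/(56045/13) - 1098) = -1248/(13/56045 - 1098) = -1248/(-61537397/56045) = -1248*(-56045/61537397) = 69944160/61537397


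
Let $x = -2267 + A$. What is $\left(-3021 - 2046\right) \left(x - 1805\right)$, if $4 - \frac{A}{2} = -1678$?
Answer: $3587436$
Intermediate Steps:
$A = 3364$ ($A = 8 - -3356 = 8 + 3356 = 3364$)
$x = 1097$ ($x = -2267 + 3364 = 1097$)
$\left(-3021 - 2046\right) \left(x - 1805\right) = \left(-3021 - 2046\right) \left(1097 - 1805\right) = \left(-3021 - 2046\right) \left(-708\right) = \left(-5067\right) \left(-708\right) = 3587436$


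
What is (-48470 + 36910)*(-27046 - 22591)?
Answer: 573803720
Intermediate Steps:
(-48470 + 36910)*(-27046 - 22591) = -11560*(-49637) = 573803720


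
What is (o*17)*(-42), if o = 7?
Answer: -4998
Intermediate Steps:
(o*17)*(-42) = (7*17)*(-42) = 119*(-42) = -4998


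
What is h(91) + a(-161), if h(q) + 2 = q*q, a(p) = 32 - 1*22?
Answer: 8289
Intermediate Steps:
a(p) = 10 (a(p) = 32 - 22 = 10)
h(q) = -2 + q² (h(q) = -2 + q*q = -2 + q²)
h(91) + a(-161) = (-2 + 91²) + 10 = (-2 + 8281) + 10 = 8279 + 10 = 8289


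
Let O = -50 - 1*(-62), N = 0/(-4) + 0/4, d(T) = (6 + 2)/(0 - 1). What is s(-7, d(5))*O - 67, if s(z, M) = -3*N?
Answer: -67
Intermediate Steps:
d(T) = -8 (d(T) = 8/(-1) = 8*(-1) = -8)
N = 0 (N = 0*(-¼) + 0*(¼) = 0 + 0 = 0)
O = 12 (O = -50 + 62 = 12)
s(z, M) = 0 (s(z, M) = -3*0 = 0)
s(-7, d(5))*O - 67 = 0*12 - 67 = 0 - 67 = -67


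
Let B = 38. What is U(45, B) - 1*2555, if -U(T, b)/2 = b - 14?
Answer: -2603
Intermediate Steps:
U(T, b) = 28 - 2*b (U(T, b) = -2*(b - 14) = -2*(-14 + b) = 28 - 2*b)
U(45, B) - 1*2555 = (28 - 2*38) - 1*2555 = (28 - 76) - 2555 = -48 - 2555 = -2603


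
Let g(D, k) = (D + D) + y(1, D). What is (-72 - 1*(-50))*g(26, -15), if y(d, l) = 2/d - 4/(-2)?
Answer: -1232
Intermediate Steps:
y(d, l) = 2 + 2/d (y(d, l) = 2/d - 4*(-½) = 2/d + 2 = 2 + 2/d)
g(D, k) = 4 + 2*D (g(D, k) = (D + D) + (2 + 2/1) = 2*D + (2 + 2*1) = 2*D + (2 + 2) = 2*D + 4 = 4 + 2*D)
(-72 - 1*(-50))*g(26, -15) = (-72 - 1*(-50))*(4 + 2*26) = (-72 + 50)*(4 + 52) = -22*56 = -1232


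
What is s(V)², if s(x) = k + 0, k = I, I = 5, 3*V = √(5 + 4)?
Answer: 25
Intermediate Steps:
V = 1 (V = √(5 + 4)/3 = √9/3 = (⅓)*3 = 1)
k = 5
s(x) = 5 (s(x) = 5 + 0 = 5)
s(V)² = 5² = 25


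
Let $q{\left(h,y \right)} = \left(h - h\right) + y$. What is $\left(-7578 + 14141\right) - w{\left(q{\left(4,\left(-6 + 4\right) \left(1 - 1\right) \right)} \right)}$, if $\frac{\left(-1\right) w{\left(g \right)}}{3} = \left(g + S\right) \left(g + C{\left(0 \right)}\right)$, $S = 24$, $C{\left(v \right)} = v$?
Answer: $6563$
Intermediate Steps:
$q{\left(h,y \right)} = y$ ($q{\left(h,y \right)} = 0 + y = y$)
$w{\left(g \right)} = - 3 g \left(24 + g\right)$ ($w{\left(g \right)} = - 3 \left(g + 24\right) \left(g + 0\right) = - 3 \left(24 + g\right) g = - 3 g \left(24 + g\right)$)
$\left(-7578 + 14141\right) - w{\left(q{\left(4,\left(-6 + 4\right) \left(1 - 1\right) \right)} \right)} = \left(-7578 + 14141\right) - 3 \left(-6 + 4\right) \left(1 - 1\right) \left(-24 - \left(-6 + 4\right) \left(1 - 1\right)\right) = 6563 - 3 \left(\left(-2\right) 0\right) \left(-24 - \left(-2\right) 0\right) = 6563 - 3 \cdot 0 \left(-24 - 0\right) = 6563 - 3 \cdot 0 \left(-24 + 0\right) = 6563 - 3 \cdot 0 \left(-24\right) = 6563 - 0 = 6563 + 0 = 6563$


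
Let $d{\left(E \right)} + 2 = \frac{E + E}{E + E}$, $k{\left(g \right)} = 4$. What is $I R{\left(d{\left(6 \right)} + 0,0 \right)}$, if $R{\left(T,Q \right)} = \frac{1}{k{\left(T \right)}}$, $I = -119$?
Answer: $- \frac{119}{4} \approx -29.75$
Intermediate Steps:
$d{\left(E \right)} = -1$ ($d{\left(E \right)} = -2 + \frac{E + E}{E + E} = -2 + \frac{2 E}{2 E} = -2 + 2 E \frac{1}{2 E} = -2 + 1 = -1$)
$R{\left(T,Q \right)} = \frac{1}{4}$
$I R{\left(d{\left(6 \right)} + 0,0 \right)} = \left(-119\right) \frac{1}{4} = - \frac{119}{4}$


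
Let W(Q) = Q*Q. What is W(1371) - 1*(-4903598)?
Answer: 6783239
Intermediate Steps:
W(Q) = Q²
W(1371) - 1*(-4903598) = 1371² - 1*(-4903598) = 1879641 + 4903598 = 6783239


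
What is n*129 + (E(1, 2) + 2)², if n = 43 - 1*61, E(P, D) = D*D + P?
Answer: -2273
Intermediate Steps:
E(P, D) = P + D² (E(P, D) = D² + P = P + D²)
n = -18 (n = 43 - 61 = -18)
n*129 + (E(1, 2) + 2)² = -18*129 + ((1 + 2²) + 2)² = -2322 + ((1 + 4) + 2)² = -2322 + (5 + 2)² = -2322 + 7² = -2322 + 49 = -2273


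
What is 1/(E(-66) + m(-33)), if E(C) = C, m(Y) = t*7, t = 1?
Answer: -1/59 ≈ -0.016949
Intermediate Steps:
m(Y) = 7 (m(Y) = 1*7 = 7)
1/(E(-66) + m(-33)) = 1/(-66 + 7) = 1/(-59) = -1/59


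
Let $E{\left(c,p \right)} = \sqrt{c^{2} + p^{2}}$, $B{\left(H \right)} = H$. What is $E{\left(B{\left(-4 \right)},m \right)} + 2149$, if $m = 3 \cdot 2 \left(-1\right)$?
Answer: $2149 + 2 \sqrt{13} \approx 2156.2$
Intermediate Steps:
$m = -6$ ($m = 6 \left(-1\right) = -6$)
$E{\left(B{\left(-4 \right)},m \right)} + 2149 = \sqrt{\left(-4\right)^{2} + \left(-6\right)^{2}} + 2149 = \sqrt{16 + 36} + 2149 = \sqrt{52} + 2149 = 2 \sqrt{13} + 2149 = 2149 + 2 \sqrt{13}$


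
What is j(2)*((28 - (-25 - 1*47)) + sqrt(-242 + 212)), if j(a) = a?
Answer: 200 + 2*I*sqrt(30) ≈ 200.0 + 10.954*I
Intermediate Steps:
j(2)*((28 - (-25 - 1*47)) + sqrt(-242 + 212)) = 2*((28 - (-25 - 1*47)) + sqrt(-242 + 212)) = 2*((28 - (-25 - 47)) + sqrt(-30)) = 2*((28 - 1*(-72)) + I*sqrt(30)) = 2*((28 + 72) + I*sqrt(30)) = 2*(100 + I*sqrt(30)) = 200 + 2*I*sqrt(30)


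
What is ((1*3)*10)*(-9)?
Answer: -270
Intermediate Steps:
((1*3)*10)*(-9) = (3*10)*(-9) = 30*(-9) = -270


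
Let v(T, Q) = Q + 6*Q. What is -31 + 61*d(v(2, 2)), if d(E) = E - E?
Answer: -31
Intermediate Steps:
v(T, Q) = 7*Q
d(E) = 0
-31 + 61*d(v(2, 2)) = -31 + 61*0 = -31 + 0 = -31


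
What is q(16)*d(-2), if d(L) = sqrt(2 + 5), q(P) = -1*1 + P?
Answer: 15*sqrt(7) ≈ 39.686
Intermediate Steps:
q(P) = -1 + P
d(L) = sqrt(7)
q(16)*d(-2) = (-1 + 16)*sqrt(7) = 15*sqrt(7)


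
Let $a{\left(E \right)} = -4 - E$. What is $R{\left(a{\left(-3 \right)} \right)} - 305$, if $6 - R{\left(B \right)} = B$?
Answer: $-298$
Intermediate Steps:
$R{\left(B \right)} = 6 - B$
$R{\left(a{\left(-3 \right)} \right)} - 305 = \left(6 - \left(-4 - -3\right)\right) - 305 = \left(6 - \left(-4 + 3\right)\right) - 305 = \left(6 - -1\right) - 305 = \left(6 + 1\right) - 305 = 7 - 305 = -298$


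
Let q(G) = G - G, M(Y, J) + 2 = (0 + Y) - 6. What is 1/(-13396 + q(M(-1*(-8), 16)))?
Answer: -1/13396 ≈ -7.4649e-5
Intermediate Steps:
M(Y, J) = -8 + Y (M(Y, J) = -2 + ((0 + Y) - 6) = -2 + (Y - 6) = -2 + (-6 + Y) = -8 + Y)
q(G) = 0
1/(-13396 + q(M(-1*(-8), 16))) = 1/(-13396 + 0) = 1/(-13396) = -1/13396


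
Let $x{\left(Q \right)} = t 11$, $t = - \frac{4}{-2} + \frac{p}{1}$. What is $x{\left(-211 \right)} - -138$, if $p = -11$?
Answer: $39$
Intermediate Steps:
$t = -9$ ($t = - \frac{4}{-2} - \frac{11}{1} = \left(-4\right) \left(- \frac{1}{2}\right) - 11 = 2 - 11 = -9$)
$x{\left(Q \right)} = -99$ ($x{\left(Q \right)} = \left(-9\right) 11 = -99$)
$x{\left(-211 \right)} - -138 = -99 - -138 = -99 + \left(-5599 + 5737\right) = -99 + 138 = 39$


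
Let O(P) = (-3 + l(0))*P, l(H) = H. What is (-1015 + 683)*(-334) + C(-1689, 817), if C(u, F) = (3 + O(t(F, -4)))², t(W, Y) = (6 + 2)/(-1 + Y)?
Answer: 2773721/25 ≈ 1.1095e+5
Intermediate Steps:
t(W, Y) = 8/(-1 + Y)
O(P) = -3*P (O(P) = (-3 + 0)*P = -3*P)
C(u, F) = 1521/25 (C(u, F) = (3 - 24/(-1 - 4))² = (3 - 24/(-5))² = (3 - 24*(-1)/5)² = (3 - 3*(-8/5))² = (3 + 24/5)² = (39/5)² = 1521/25)
(-1015 + 683)*(-334) + C(-1689, 817) = (-1015 + 683)*(-334) + 1521/25 = -332*(-334) + 1521/25 = 110888 + 1521/25 = 2773721/25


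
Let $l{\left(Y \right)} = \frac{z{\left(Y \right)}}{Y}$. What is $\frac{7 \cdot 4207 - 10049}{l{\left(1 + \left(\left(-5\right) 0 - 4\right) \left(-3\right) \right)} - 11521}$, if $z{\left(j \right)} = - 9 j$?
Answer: $- \frac{1940}{1153} \approx -1.6826$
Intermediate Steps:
$l{\left(Y \right)} = -9$ ($l{\left(Y \right)} = \frac{\left(-9\right) Y}{Y} = -9$)
$\frac{7 \cdot 4207 - 10049}{l{\left(1 + \left(\left(-5\right) 0 - 4\right) \left(-3\right) \right)} - 11521} = \frac{7 \cdot 4207 - 10049}{-9 - 11521} = \frac{29449 - 10049}{-11530} = 19400 \left(- \frac{1}{11530}\right) = - \frac{1940}{1153}$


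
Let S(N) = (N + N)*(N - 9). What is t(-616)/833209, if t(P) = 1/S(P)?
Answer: 1/641570930000 ≈ 1.5587e-12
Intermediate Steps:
S(N) = 2*N*(-9 + N) (S(N) = (2*N)*(-9 + N) = 2*N*(-9 + N))
t(P) = 1/(2*P*(-9 + P))
t(-616)/833209 = ((½)/(-616*(-9 - 616)))/833209 = ((½)*(-1/616)/(-625))*(1/833209) = ((½)*(-1/616)*(-1/625))*(1/833209) = (1/770000)*(1/833209) = 1/641570930000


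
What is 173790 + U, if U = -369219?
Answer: -195429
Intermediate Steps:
173790 + U = 173790 - 369219 = -195429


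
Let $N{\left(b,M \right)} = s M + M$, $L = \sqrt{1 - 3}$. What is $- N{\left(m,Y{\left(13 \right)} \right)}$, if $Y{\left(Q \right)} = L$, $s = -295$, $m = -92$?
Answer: $294 i \sqrt{2} \approx 415.78 i$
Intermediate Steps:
$L = i \sqrt{2}$ ($L = \sqrt{-2} = i \sqrt{2} \approx 1.4142 i$)
$Y{\left(Q \right)} = i \sqrt{2}$
$N{\left(b,M \right)} = - 294 M$ ($N{\left(b,M \right)} = - 295 M + M = - 294 M$)
$- N{\left(m,Y{\left(13 \right)} \right)} = - \left(-294\right) i \sqrt{2} = 294 i \sqrt{2}$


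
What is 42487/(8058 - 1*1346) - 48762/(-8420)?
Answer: 171257771/14128760 ≈ 12.121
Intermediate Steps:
42487/(8058 - 1*1346) - 48762/(-8420) = 42487/(8058 - 1346) - 48762*(-1/8420) = 42487/6712 + 24381/4210 = 171257771/14128760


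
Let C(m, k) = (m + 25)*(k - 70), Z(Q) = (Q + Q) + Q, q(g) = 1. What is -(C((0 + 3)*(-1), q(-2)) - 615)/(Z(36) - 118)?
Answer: -2133/10 ≈ -213.30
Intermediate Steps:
Z(Q) = 3*Q (Z(Q) = 2*Q + Q = 3*Q)
C(m, k) = (-70 + k)*(25 + m) (C(m, k) = (25 + m)*(-70 + k) = (-70 + k)*(25 + m))
-(C((0 + 3)*(-1), q(-2)) - 615)/(Z(36) - 118) = -((-1750 - 70*(0 + 3)*(-1) + 25*1 + 1*((0 + 3)*(-1))) - 615)/(3*36 - 118) = -((-1750 - 210*(-1) + 25 + 1*(3*(-1))) - 615)/(108 - 118) = -((-1750 - 70*(-3) + 25 + 1*(-3)) - 615)/(-10) = -((-1750 + 210 + 25 - 3) - 615)*(-1)/10 = -(-1518 - 615)*(-1)/10 = -(-2133)*(-1)/10 = -1*2133/10 = -2133/10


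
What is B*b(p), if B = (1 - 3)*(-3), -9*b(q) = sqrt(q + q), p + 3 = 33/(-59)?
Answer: -4*I*sqrt(6195)/177 ≈ -1.7787*I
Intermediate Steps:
p = -210/59 (p = -3 + 33/(-59) = -3 + 33*(-1/59) = -3 - 33/59 = -210/59 ≈ -3.5593)
b(q) = -sqrt(2)*sqrt(q)/9 (b(q) = -sqrt(q + q)/9 = -sqrt(2)*sqrt(q)/9)
B = 6 (B = -2*(-3) = 6)
B*b(p) = 6*(-sqrt(2)*sqrt(-210/59)/9) = 6*(-sqrt(2)*I*sqrt(12390)/59/9) = 6*(-2*I*sqrt(6195)/531) = -4*I*sqrt(6195)/177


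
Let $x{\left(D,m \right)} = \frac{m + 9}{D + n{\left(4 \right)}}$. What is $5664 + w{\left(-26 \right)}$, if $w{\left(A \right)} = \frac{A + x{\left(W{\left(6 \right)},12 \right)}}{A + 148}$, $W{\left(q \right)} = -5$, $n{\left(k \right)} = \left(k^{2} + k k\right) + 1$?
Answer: $\frac{2763931}{488} \approx 5663.8$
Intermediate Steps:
$n{\left(k \right)} = 1 + 2 k^{2}$ ($n{\left(k \right)} = \left(k^{2} + k^{2}\right) + 1 = 2 k^{2} + 1 = 1 + 2 k^{2}$)
$x{\left(D,m \right)} = \frac{9 + m}{33 + D}$ ($x{\left(D,m \right)} = \frac{m + 9}{D + \left(1 + 2 \cdot 4^{2}\right)} = \frac{9 + m}{D + \left(1 + 2 \cdot 16\right)} = \frac{9 + m}{D + \left(1 + 32\right)} = \frac{9 + m}{D + 33} = \frac{9 + m}{33 + D}$)
$w{\left(A \right)} = \frac{\frac{3}{4} + A}{148 + A}$ ($w{\left(A \right)} = \frac{A + \frac{9 + 12}{33 - 5}}{A + 148} = \frac{A + \frac{1}{28} \cdot 21}{148 + A} = \frac{A + \frac{3}{4}}{148 + A} = \frac{\frac{3}{4} + A}{148 + A}$)
$5664 + w{\left(-26 \right)} = 5664 + \frac{\frac{3}{4} - 26}{148 - 26} = 5664 + \frac{1}{122} \left(- \frac{101}{4}\right) = 5664 - \frac{101}{488} = \frac{2763931}{488}$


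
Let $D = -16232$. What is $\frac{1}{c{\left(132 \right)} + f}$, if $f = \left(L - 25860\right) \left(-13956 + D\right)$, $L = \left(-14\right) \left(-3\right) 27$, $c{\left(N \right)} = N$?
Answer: $\frac{1}{746428620} \approx 1.3397 \cdot 10^{-9}$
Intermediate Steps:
$L = 1134$ ($L = 42 \cdot 27 = 1134$)
$f = 746428488$ ($f = \left(1134 - 25860\right) \left(-13956 - 16232\right) = \left(-24726\right) \left(-30188\right) = 746428488$)
$\frac{1}{c{\left(132 \right)} + f} = \frac{1}{132 + 746428488} = \frac{1}{746428620}$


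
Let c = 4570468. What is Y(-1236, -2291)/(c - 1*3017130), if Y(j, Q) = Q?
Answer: -2291/1553338 ≈ -0.0014749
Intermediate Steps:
Y(-1236, -2291)/(c - 1*3017130) = -2291/(4570468 - 1*3017130) = -2291/(4570468 - 3017130) = -2291/1553338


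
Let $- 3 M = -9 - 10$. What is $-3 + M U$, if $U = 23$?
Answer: $\frac{428}{3} \approx 142.67$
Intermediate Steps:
$M = \frac{19}{3}$ ($M = - \frac{-9 - 10}{3} = \left(- \frac{1}{3}\right) \left(-19\right) = \frac{19}{3} \approx 6.3333$)
$-3 + M U = -3 + \frac{19}{3} \cdot 23 = -3 + \frac{437}{3} = \frac{428}{3}$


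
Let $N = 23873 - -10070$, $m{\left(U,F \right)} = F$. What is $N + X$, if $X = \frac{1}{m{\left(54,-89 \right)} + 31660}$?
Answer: $\frac{1071614454}{31571} \approx 33943.0$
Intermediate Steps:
$N = 33943$ ($N = 23873 + 10070 = 33943$)
$X = \frac{1}{31571}$ ($X = \frac{1}{-89 + 31660} = \frac{1}{31571} \approx 3.1675 \cdot 10^{-5}$)
$N + X = 33943 + \frac{1}{31571} = \frac{1071614454}{31571}$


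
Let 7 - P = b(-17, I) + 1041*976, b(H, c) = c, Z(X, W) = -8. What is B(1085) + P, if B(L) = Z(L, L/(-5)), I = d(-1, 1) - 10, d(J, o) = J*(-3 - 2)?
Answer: -1016012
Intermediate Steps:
d(J, o) = -5*J (d(J, o) = J*(-5) = -5*J)
I = -5 (I = -5*(-1) - 10 = 5 - 10 = -5)
B(L) = -8
P = -1016004 (P = 7 - (-5 + 1041*976) = 7 - (-5 + 1016016) = 7 - 1*1016011 = 7 - 1016011 = -1016004)
B(1085) + P = -8 - 1016004 = -1016012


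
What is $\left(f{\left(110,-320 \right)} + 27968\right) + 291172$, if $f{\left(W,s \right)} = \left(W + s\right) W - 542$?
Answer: $295498$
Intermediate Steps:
$f{\left(W,s \right)} = -542 + W \left(W + s\right)$ ($f{\left(W,s \right)} = W \left(W + s\right) - 542 = -542 + W \left(W + s\right)$)
$\left(f{\left(110,-320 \right)} + 27968\right) + 291172 = \left(\left(-542 + 110^{2} + 110 \left(-320\right)\right) + 27968\right) + 291172 = \left(\left(-542 + 12100 - 35200\right) + 27968\right) + 291172 = \left(-23642 + 27968\right) + 291172 = 4326 + 291172 = 295498$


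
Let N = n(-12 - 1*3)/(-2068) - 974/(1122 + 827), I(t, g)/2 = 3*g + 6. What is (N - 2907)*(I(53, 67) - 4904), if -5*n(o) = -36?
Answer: 13154335925428/1007633 ≈ 1.3055e+7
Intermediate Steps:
n(o) = 36/5 (n(o) = -⅕*(-36) = 36/5)
I(t, g) = 12 + 6*g (I(t, g) = 2*(3*g + 6) = 2*(6 + 3*g) = 12 + 6*g)
N = -2535331/5038165 (N = (36/5)/(-2068) - 974/(1122 + 827) = (36/5)*(-1/2068) - 974/1949 = -9/2585 - 974*1/1949 = -9/2585 - 974/1949 = -2535331/5038165 ≈ -0.50323)
(N - 2907)*(I(53, 67) - 4904) = (-2535331/5038165 - 2907)*((12 + 6*67) - 4904) = -14648480986*((12 + 402) - 4904)/5038165 = -14648480986*(414 - 4904)/5038165 = -14648480986/5038165*(-4490) = 13154335925428/1007633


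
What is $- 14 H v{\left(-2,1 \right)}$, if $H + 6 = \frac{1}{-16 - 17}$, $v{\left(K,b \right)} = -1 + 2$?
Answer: $\frac{2786}{33} \approx 84.424$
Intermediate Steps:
$v{\left(K,b \right)} = 1$
$H = - \frac{199}{33}$ ($H = -6 + \frac{1}{-16 - 17} = -6 + \frac{1}{-33} = -6 - \frac{1}{33} = - \frac{199}{33} \approx -6.0303$)
$- 14 H v{\left(-2,1 \right)} = \left(-14\right) \left(- \frac{199}{33}\right) 1 = \frac{2786}{33} \cdot 1 = \frac{2786}{33}$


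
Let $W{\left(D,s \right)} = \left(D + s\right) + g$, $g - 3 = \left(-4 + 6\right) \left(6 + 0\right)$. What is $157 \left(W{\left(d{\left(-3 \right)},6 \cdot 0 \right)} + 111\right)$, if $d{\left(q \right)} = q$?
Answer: $19311$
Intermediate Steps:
$g = 15$ ($g = 3 + \left(-4 + 6\right) \left(6 + 0\right) = 3 + 2 \cdot 6 = 3 + 12 = 15$)
$W{\left(D,s \right)} = 15 + D + s$ ($W{\left(D,s \right)} = \left(D + s\right) + 15 = 15 + D + s$)
$157 \left(W{\left(d{\left(-3 \right)},6 \cdot 0 \right)} + 111\right) = 157 \left(\left(15 - 3 + 6 \cdot 0\right) + 111\right) = 157 \left(\left(15 - 3 + 0\right) + 111\right) = 157 \left(12 + 111\right) = 157 \cdot 123 = 19311$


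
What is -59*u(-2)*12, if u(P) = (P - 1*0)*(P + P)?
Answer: -5664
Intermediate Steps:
u(P) = 2*P² (u(P) = (P + 0)*(2*P) = P*(2*P) = 2*P²)
-59*u(-2)*12 = -118*(-2)²*12 = -118*4*12 = -59*8*12 = -472*12 = -5664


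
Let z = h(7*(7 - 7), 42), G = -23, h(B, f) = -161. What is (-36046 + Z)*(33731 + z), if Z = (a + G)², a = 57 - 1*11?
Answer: -1192305690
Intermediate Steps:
a = 46 (a = 57 - 11 = 46)
Z = 529 (Z = (46 - 23)² = 23² = 529)
z = -161
(-36046 + Z)*(33731 + z) = (-36046 + 529)*(33731 - 161) = -35517*33570 = -1192305690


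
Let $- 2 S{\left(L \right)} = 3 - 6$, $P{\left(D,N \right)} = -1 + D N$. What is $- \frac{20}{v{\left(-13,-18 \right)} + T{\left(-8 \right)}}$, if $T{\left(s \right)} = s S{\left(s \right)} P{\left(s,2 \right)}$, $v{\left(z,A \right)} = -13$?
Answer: $- \frac{20}{191} \approx -0.10471$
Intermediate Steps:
$S{\left(L \right)} = \frac{3}{2}$ ($S{\left(L \right)} = - \frac{3 - 6}{2} = \left(- \frac{1}{2}\right) \left(-3\right) = \frac{3}{2}$)
$T{\left(s \right)} = \frac{3 s \left(-1 + 2 s\right)}{2}$ ($T{\left(s \right)} = s \frac{3}{2} \left(-1 + s 2\right) = \frac{3 s}{2} \left(-1 + 2 s\right) = \frac{3 s \left(-1 + 2 s\right)}{2}$)
$- \frac{20}{v{\left(-13,-18 \right)} + T{\left(-8 \right)}} = - \frac{20}{-13 + \frac{3}{2} \left(-8\right) \left(-1 + 2 \left(-8\right)\right)} = - \frac{20}{-13 + \frac{3}{2} \left(-8\right) \left(-1 - 16\right)} = - \frac{20}{-13 + \frac{3}{2} \left(-8\right) \left(-17\right)} = - \frac{20}{-13 + 204} = - \frac{20}{191}$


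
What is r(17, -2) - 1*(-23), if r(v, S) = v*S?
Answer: -11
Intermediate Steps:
r(v, S) = S*v
r(17, -2) - 1*(-23) = -2*17 - 1*(-23) = -34 + 23 = -11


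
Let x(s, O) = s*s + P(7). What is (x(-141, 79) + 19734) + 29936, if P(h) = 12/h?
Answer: 486869/7 ≈ 69553.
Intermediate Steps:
x(s, O) = 12/7 + s² (x(s, O) = s*s + 12/7 = s² + 12*(⅐) = s² + 12/7 = 12/7 + s²)
(x(-141, 79) + 19734) + 29936 = ((12/7 + (-141)²) + 19734) + 29936 = ((12/7 + 19881) + 19734) + 29936 = (139179/7 + 19734) + 29936 = 277317/7 + 29936 = 486869/7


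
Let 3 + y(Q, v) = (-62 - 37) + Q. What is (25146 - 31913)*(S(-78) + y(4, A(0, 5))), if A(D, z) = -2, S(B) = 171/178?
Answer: 116886391/178 ≈ 6.5667e+5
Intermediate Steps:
S(B) = 171/178 (S(B) = 171*(1/178) = 171/178)
y(Q, v) = -102 + Q (y(Q, v) = -3 + ((-62 - 37) + Q) = -3 + (-99 + Q) = -102 + Q)
(25146 - 31913)*(S(-78) + y(4, A(0, 5))) = (25146 - 31913)*(171/178 + (-102 + 4)) = -6767*(171/178 - 98) = -6767*(-17273/178) = 116886391/178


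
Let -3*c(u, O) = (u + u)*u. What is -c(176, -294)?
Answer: 61952/3 ≈ 20651.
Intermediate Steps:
c(u, O) = -2*u**2/3 (c(u, O) = -(u + u)*u/3 = -2*u*u/3 = -2*u**2/3)
-c(176, -294) = -(-2)*176**2/3 = -(-2)*30976/3 = -1*(-61952/3) = 61952/3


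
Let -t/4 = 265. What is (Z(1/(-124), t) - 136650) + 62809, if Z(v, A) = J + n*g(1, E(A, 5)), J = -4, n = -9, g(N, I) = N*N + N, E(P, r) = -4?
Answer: -73863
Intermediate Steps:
t = -1060 (t = -4*265 = -1060)
g(N, I) = N + N² (g(N, I) = N² + N = N + N²)
Z(v, A) = -22 (Z(v, A) = -4 - 9*(1 + 1) = -4 - 9*2 = -4 - 18 = -22)
(Z(1/(-124), t) - 136650) + 62809 = (-22 - 136650) + 62809 = -136672 + 62809 = -73863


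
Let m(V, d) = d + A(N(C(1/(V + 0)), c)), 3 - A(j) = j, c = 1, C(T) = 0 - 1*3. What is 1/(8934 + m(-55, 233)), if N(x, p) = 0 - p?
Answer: 1/9171 ≈ 0.00010904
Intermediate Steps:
C(T) = -3 (C(T) = 0 - 3 = -3)
N(x, p) = -p
A(j) = 3 - j
m(V, d) = 4 + d (m(V, d) = d + (3 - (-1)) = d + (3 - 1*(-1)) = d + (3 + 1) = d + 4 = 4 + d)
1/(8934 + m(-55, 233)) = 1/(8934 + (4 + 233)) = 1/(8934 + 237) = 1/9171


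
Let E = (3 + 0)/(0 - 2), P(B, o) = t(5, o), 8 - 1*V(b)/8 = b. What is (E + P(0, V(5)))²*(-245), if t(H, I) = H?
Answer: -12005/4 ≈ -3001.3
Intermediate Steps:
V(b) = 64 - 8*b
P(B, o) = 5
E = -3/2 (E = 3/(-2) = 3*(-½) = -3/2 ≈ -1.5000)
(E + P(0, V(5)))²*(-245) = (-3/2 + 5)²*(-245) = (7/2)²*(-245) = (49/4)*(-245) = -12005/4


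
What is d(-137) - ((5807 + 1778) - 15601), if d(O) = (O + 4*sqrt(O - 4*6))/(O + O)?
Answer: 16033/2 - 2*I*sqrt(161)/137 ≈ 8016.5 - 0.18523*I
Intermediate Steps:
d(O) = (O + 4*sqrt(-24 + O))/(2*O) (d(O) = (O + 4*sqrt(O - 24))/((2*O)) = (O + 4*sqrt(-24 + O))*(1/(2*O)) = (O + 4*sqrt(-24 + O))/(2*O))
d(-137) - ((5807 + 1778) - 15601) = (1/2)*(-137 + 4*sqrt(-24 - 137))/(-137) - ((5807 + 1778) - 15601) = (1/2)*(-1/137)*(-137 + 4*sqrt(-161)) - (7585 - 15601) = (1/2)*(-1/137)*(-137 + 4*(I*sqrt(161))) - 1*(-8016) = (1/2)*(-1/137)*(-137 + 4*I*sqrt(161)) + 8016 = (1/2 - 2*I*sqrt(161)/137) + 8016 = 16033/2 - 2*I*sqrt(161)/137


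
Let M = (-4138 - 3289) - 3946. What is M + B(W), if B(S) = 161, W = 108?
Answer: -11212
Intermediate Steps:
M = -11373 (M = -7427 - 3946 = -11373)
M + B(W) = -11373 + 161 = -11212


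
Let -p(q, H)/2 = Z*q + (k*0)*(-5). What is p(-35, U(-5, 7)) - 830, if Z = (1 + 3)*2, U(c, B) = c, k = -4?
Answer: -270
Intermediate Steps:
Z = 8 (Z = 4*2 = 8)
p(q, H) = -16*q (p(q, H) = -2*(8*q - 4*0*(-5)) = -2*(8*q + 0*(-5)) = -2*(8*q + 0) = -16*q)
p(-35, U(-5, 7)) - 830 = -16*(-35) - 830 = 560 - 830 = -270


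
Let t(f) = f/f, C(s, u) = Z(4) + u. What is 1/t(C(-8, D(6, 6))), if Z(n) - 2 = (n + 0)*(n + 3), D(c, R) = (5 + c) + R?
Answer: 1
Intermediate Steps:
D(c, R) = 5 + R + c
Z(n) = 2 + n*(3 + n) (Z(n) = 2 + (n + 0)*(n + 3) = 2 + n*(3 + n))
C(s, u) = 30 + u (C(s, u) = (2 + 4² + 3*4) + u = (2 + 16 + 12) + u = 30 + u)
t(f) = 1
1/t(C(-8, D(6, 6))) = 1/1 = 1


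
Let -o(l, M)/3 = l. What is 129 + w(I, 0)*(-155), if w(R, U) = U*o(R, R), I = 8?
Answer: 129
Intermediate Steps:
o(l, M) = -3*l
w(R, U) = -3*R*U (w(R, U) = U*(-3*R) = -3*R*U)
129 + w(I, 0)*(-155) = 129 - 3*8*0*(-155) = 129 + 0*(-155) = 129 + 0 = 129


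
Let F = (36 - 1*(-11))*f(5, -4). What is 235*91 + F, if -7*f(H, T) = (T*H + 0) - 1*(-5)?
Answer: 150400/7 ≈ 21486.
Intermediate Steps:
f(H, T) = -5/7 - H*T/7 (f(H, T) = -((T*H + 0) - 1*(-5))/7 = -((H*T + 0) + 5)/7 = -(H*T + 5)/7 = -(5 + H*T)/7 = -5/7 - H*T/7)
F = 705/7 (F = (36 - 1*(-11))*(-5/7 - 1/7*5*(-4)) = (36 + 11)*(-5/7 + 20/7) = 47*(15/7) = 705/7 ≈ 100.71)
235*91 + F = 235*91 + 705/7 = 21385 + 705/7 = 150400/7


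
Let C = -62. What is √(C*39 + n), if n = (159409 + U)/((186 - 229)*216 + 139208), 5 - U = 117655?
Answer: I*√637632746030/16240 ≈ 49.17*I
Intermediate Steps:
U = -117650 (U = 5 - 1*117655 = 5 - 117655 = -117650)
n = 41759/129920 (n = (159409 - 117650)/((186 - 229)*216 + 139208) = 41759/(-43*216 + 139208) = 41759/(-9288 + 139208) = 41759/129920 ≈ 0.32142)
√(C*39 + n) = √(-62*39 + 41759/129920) = √(-2418 + 41759/129920) = √(-314104801/129920) = I*√637632746030/16240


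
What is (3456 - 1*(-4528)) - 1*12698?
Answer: -4714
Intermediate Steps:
(3456 - 1*(-4528)) - 1*12698 = (3456 + 4528) - 12698 = 7984 - 12698 = -4714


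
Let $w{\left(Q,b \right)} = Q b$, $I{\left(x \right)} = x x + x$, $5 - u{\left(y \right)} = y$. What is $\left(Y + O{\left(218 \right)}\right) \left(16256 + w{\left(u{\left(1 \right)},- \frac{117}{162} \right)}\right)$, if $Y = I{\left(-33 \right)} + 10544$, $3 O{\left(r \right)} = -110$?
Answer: $\frac{5074383820}{27} \approx 1.8794 \cdot 10^{8}$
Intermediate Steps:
$u{\left(y \right)} = 5 - y$
$I{\left(x \right)} = x + x^{2}$ ($I{\left(x \right)} = x^{2} + x = x + x^{2}$)
$O{\left(r \right)} = - \frac{110}{3}$ ($O{\left(r \right)} = \frac{1}{3} \left(-110\right) = - \frac{110}{3}$)
$Y = 11600$ ($Y = - 33 \left(1 - 33\right) + 10544 = \left(-33\right) \left(-32\right) + 10544 = 1056 + 10544 = 11600$)
$\left(Y + O{\left(218 \right)}\right) \left(16256 + w{\left(u{\left(1 \right)},- \frac{117}{162} \right)}\right) = \left(11600 - \frac{110}{3}\right) \left(16256 + \left(5 - 1\right) \left(- \frac{117}{162}\right)\right) = \frac{34690 \left(16256 + \left(5 - 1\right) \left(\left(-117\right) \frac{1}{162}\right)\right)}{3} = \frac{34690 \left(16256 + 4 \left(- \frac{13}{18}\right)\right)}{3} = \frac{34690 \left(16256 - \frac{26}{9}\right)}{3} = \frac{34690}{3} \cdot \frac{146278}{9} = \frac{5074383820}{27}$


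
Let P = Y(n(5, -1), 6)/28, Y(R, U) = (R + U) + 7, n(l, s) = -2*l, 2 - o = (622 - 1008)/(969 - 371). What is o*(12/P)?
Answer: 88592/299 ≈ 296.29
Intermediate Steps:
o = 791/299 (o = 2 - (622 - 1008)/(969 - 371) = 2 - (-386)/598 = 2 - 1*(-193/299) = 2 + 193/299 = 791/299 ≈ 2.6455)
Y(R, U) = 7 + R + U
P = 3/28 (P = (7 - 2*5 + 6)/28 = (7 - 10 + 6)*(1/28) = 3*(1/28) = 3/28 ≈ 0.10714)
o*(12/P) = 791*(12/(3/28))/299 = 791*(12*(28/3))/299 = (791/299)*112 = 88592/299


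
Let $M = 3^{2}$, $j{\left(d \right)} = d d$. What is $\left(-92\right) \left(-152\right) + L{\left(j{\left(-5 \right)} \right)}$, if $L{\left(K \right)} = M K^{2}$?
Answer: $19609$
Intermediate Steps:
$j{\left(d \right)} = d^{2}$
$M = 9$
$L{\left(K \right)} = 9 K^{2}$
$\left(-92\right) \left(-152\right) + L{\left(j{\left(-5 \right)} \right)} = \left(-92\right) \left(-152\right) + 9 \left(\left(-5\right)^{2}\right)^{2} = 13984 + 9 \cdot 25^{2} = 13984 + 9 \cdot 625 = 13984 + 5625 = 19609$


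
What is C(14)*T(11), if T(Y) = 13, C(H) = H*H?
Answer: 2548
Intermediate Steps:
C(H) = H**2
C(14)*T(11) = 14**2*13 = 196*13 = 2548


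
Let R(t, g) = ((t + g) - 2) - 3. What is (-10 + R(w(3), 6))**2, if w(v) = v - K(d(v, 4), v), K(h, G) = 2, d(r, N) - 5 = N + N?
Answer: 64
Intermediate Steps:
d(r, N) = 5 + 2*N (d(r, N) = 5 + (N + N) = 5 + 2*N)
w(v) = -2 + v (w(v) = v - 1*2 = v - 2 = -2 + v)
R(t, g) = -5 + g + t (R(t, g) = ((g + t) - 2) - 3 = (-2 + g + t) - 3 = -5 + g + t)
(-10 + R(w(3), 6))**2 = (-10 + (-5 + 6 + (-2 + 3)))**2 = (-10 + (-5 + 6 + 1))**2 = (-10 + 2)**2 = (-8)**2 = 64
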